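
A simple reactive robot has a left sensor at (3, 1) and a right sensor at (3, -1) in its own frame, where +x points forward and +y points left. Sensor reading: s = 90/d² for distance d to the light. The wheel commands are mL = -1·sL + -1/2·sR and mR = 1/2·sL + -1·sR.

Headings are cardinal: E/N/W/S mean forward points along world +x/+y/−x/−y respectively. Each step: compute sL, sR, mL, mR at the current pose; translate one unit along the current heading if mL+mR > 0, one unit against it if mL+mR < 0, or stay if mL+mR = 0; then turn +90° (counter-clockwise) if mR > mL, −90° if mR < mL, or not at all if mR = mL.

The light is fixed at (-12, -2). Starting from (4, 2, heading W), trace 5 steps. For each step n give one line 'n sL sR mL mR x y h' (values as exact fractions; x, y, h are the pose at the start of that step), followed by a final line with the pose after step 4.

0 45/89 45/97 -12735/17266 -3645/17266 4 2 W
1 18/65 90/257 -7551/16705 -3537/16705 5 2 S
2 45/218 45/208 -14265/45344 -2565/22672 5 3 E
3 90/289 90/353 -44775/102017 -10125/102017 4 3 N
4 45/89 45/97 -12735/17266 -3645/17266 4 2 W
final 5 2 S

n=0: pose=(4,2,W); sL=45/89, sR=45/97; mL=-12735/17266, mR=-3645/17266; mL+mR=-8190/8633 → advance -1; mR−mL=4545/8633 → turn +1·90°
n=1: pose=(5,2,S); sL=18/65, sR=90/257; mL=-7551/16705, mR=-3537/16705; mL+mR=-11088/16705 → advance -1; mR−mL=4014/16705 → turn +1·90°
n=2: pose=(5,3,E); sL=45/218, sR=45/208; mL=-14265/45344, mR=-2565/22672; mL+mR=-19395/45344 → advance -1; mR−mL=9135/45344 → turn +1·90°
n=3: pose=(4,3,N); sL=90/289, sR=90/353; mL=-44775/102017, mR=-10125/102017; mL+mR=-54900/102017 → advance -1; mR−mL=34650/102017 → turn +1·90°
n=4: pose=(4,2,W); sL=45/89, sR=45/97; mL=-12735/17266, mR=-3645/17266; mL+mR=-8190/8633 → advance -1; mR−mL=4545/8633 → turn +1·90°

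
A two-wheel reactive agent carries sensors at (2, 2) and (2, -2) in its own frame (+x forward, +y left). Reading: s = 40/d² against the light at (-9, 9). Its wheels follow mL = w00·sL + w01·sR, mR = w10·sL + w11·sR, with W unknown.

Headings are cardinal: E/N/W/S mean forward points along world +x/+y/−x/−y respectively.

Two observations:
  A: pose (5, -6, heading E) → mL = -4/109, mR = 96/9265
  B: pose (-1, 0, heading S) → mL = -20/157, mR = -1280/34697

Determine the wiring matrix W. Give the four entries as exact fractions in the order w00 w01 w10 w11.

0 -1/2 1/2 -1/2

obs A: pose=(5,-6,E) → sL=8/85, sR=8/109, mL=-4/109, mR=96/9265
obs B: pose=(-1,0,S) → sL=40/221, sR=40/157, mL=-20/157, mR=-1280/34697
sensor matrix S = [[8/85, 8/109], [40/221, 40/157]]; det S = 40448/3781973
solve [mL_A; mL_B] = S·[w00; w01] and [mR_A; mR_B] = S·[w10; w11]:
  w00 = 0, w01 = -1/2, w10 = 1/2, w11 = -1/2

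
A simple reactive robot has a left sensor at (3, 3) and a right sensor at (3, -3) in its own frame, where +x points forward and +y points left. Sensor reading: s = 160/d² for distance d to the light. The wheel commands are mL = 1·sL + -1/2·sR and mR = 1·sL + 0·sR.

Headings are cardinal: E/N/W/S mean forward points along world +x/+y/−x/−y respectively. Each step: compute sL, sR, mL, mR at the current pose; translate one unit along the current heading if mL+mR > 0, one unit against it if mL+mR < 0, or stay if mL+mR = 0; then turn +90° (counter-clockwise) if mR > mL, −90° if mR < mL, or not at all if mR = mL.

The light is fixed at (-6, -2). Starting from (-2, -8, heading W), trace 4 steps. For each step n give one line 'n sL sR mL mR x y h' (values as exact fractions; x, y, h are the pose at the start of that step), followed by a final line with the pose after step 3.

n=0: pose=(-2,-8,W); sL=80/41, sR=16; mL=-248/41, mR=80/41; mL+mR=-168/41 → advance -1; mR−mL=8 → turn +1·90°
n=1: pose=(-1,-8,S); sL=32/29, sR=32/17; mL=80/493, mR=32/29; mL+mR=624/493 → advance +1; mR−mL=16/17 → turn +1·90°
n=2: pose=(-1,-9,E); sL=2, sR=40/41; mL=62/41, mR=2; mL+mR=144/41 → advance +1; mR−mL=20/41 → turn +1·90°
n=3: pose=(0,-9,N); sL=32/5, sR=160/97; mL=2704/485, mR=32/5; mL+mR=5808/485 → advance +1; mR−mL=80/97 → turn +1·90°

0 80/41 16 -248/41 80/41 -2 -8 W
1 32/29 32/17 80/493 32/29 -1 -8 S
2 2 40/41 62/41 2 -1 -9 E
3 32/5 160/97 2704/485 32/5 0 -9 N
final 0 -8 W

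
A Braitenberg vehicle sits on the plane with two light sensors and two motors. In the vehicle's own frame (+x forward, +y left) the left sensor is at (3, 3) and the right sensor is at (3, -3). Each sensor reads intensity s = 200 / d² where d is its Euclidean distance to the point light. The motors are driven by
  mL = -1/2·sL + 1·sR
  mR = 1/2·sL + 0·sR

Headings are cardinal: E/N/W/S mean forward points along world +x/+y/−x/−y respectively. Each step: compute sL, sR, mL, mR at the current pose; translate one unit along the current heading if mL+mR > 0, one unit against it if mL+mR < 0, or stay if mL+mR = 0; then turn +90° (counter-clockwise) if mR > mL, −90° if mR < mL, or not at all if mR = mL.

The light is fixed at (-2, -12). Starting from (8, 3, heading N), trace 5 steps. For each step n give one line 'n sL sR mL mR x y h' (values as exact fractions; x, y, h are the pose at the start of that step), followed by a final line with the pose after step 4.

n=0: pose=(8,3,N); sL=200/373, sR=200/493; mL=25300/183889, mR=100/373; mL+mR=200/493 → advance +1; mR−mL=24000/183889 → turn +1·90°
n=1: pose=(8,4,W); sL=100/109, sR=20/41; mL=130/4469, mR=50/109; mL+mR=20/41 → advance +1; mR−mL=1920/4469 → turn +1·90°
n=2: pose=(7,4,S); sL=200/313, sR=40/41; mL=8420/12833, mR=100/313; mL+mR=40/41 → advance +1; mR−mL=-4320/12833 → turn -1·90°
n=3: pose=(7,3,W); sL=10/9, sR=5/9; mL=0, mR=5/9; mL+mR=5/9 → advance +1; mR−mL=5/9 → turn +1·90°
n=4: pose=(6,3,S); sL=40/53, sR=200/169; mL=7220/8957, mR=20/53; mL+mR=200/169 → advance +1; mR−mL=-3840/8957 → turn -1·90°

0 200/373 200/493 25300/183889 100/373 8 3 N
1 100/109 20/41 130/4469 50/109 8 4 W
2 200/313 40/41 8420/12833 100/313 7 4 S
3 10/9 5/9 0 5/9 7 3 W
4 40/53 200/169 7220/8957 20/53 6 3 S
final 6 2 W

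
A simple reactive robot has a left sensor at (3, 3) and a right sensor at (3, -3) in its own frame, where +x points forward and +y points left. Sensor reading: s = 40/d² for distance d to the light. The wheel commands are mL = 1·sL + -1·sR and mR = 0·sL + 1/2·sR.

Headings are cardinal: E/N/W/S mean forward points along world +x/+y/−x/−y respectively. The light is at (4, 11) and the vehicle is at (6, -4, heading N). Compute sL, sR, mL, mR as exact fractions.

8/29 40/169 192/4901 20/169

left sensor world pos  = (3, -1); dL² = 145
right sensor world pos = (9, -1); dR² = 169
sL = 40/145 = 8/29
sR = 40/169 = 40/169
mL = 1·sL + -1·sR = 192/4901
mR = 0·sL + 1/2·sR = 20/169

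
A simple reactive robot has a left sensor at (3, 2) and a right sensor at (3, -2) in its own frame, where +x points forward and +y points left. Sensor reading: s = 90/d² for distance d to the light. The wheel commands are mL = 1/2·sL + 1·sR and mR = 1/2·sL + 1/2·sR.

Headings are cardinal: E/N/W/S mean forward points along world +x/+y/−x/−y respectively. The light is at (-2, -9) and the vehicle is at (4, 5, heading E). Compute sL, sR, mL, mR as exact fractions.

90/337 2/5 899/1685 562/1685

left sensor world pos  = (7, 7); dL² = 337
right sensor world pos = (7, 3); dR² = 225
sL = 90/337 = 90/337
sR = 90/225 = 2/5
mL = 1/2·sL + 1·sR = 899/1685
mR = 1/2·sL + 1/2·sR = 562/1685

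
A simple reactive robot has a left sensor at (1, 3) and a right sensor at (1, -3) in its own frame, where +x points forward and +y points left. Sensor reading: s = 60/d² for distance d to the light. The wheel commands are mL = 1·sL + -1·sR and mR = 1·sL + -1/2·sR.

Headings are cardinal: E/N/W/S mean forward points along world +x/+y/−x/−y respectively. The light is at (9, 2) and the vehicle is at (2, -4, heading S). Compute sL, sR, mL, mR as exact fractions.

12/13 60/149 1008/1937 1398/1937

left sensor world pos  = (5, -5); dL² = 65
right sensor world pos = (-1, -5); dR² = 149
sL = 60/65 = 12/13
sR = 60/149 = 60/149
mL = 1·sL + -1·sR = 1008/1937
mR = 1·sL + -1/2·sR = 1398/1937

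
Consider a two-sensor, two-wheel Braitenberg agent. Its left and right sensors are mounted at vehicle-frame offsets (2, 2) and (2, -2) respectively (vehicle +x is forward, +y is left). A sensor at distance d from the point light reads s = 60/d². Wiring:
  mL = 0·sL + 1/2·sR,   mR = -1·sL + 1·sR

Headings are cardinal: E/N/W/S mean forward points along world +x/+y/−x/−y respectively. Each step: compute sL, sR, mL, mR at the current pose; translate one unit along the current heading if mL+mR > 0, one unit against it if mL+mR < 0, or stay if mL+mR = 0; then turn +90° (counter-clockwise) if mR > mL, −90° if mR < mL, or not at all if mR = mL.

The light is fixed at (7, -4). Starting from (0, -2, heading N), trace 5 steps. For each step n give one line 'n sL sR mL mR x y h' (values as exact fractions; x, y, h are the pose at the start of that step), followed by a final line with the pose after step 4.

n=0: pose=(0,-2,N); sL=60/97, sR=60/41; mL=30/41, mR=3360/3977; mL+mR=6270/3977 → advance +1; mR−mL=450/3977 → turn +1·90°
n=1: pose=(0,-1,W); sL=30/41, sR=30/53; mL=15/53, mR=-360/2173; mL+mR=255/2173 → advance +1; mR−mL=-975/2173 → turn -1·90°
n=2: pose=(-1,-1,N); sL=12/25, sR=60/61; mL=30/61, mR=768/1525; mL+mR=1518/1525 → advance +1; mR−mL=18/1525 → turn +1·90°
n=3: pose=(-1,0,W); sL=15/26, sR=15/34; mL=15/68, mR=-30/221; mL+mR=75/884 → advance +1; mR−mL=-315/884 → turn -1·90°
n=4: pose=(-2,0,N); sL=60/157, sR=12/17; mL=6/17, mR=864/2669; mL+mR=1806/2669 → advance +1; mR−mL=-78/2669 → turn -1·90°

0 60/97 60/41 30/41 3360/3977 0 -2 N
1 30/41 30/53 15/53 -360/2173 0 -1 W
2 12/25 60/61 30/61 768/1525 -1 -1 N
3 15/26 15/34 15/68 -30/221 -1 0 W
4 60/157 12/17 6/17 864/2669 -2 0 N
final -2 1 E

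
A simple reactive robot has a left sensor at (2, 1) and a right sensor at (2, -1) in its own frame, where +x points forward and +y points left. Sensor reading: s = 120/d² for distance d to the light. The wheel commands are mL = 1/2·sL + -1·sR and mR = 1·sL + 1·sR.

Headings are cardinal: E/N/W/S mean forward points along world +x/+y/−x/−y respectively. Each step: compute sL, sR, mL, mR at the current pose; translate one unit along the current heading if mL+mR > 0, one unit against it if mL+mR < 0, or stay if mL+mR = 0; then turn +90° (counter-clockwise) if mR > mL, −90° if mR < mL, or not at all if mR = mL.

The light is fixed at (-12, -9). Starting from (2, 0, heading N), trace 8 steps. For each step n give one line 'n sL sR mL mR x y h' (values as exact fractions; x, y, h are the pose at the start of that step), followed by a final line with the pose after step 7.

0 12/29 60/173 -702/5017 3816/5017 2 0 N
1 8/15 24/53 -148/795 784/795 2 1 W
2 6/13 15/26 -9/26 27/26 1 1 S
3 24/65 120/289 -4332/18785 14736/18785 1 0 E
4 12/29 60/173 -702/5017 3816/5017 2 0 N
5 8/15 24/53 -148/795 784/795 2 1 W
6 6/13 15/26 -9/26 27/26 1 1 S
7 24/65 120/289 -4332/18785 14736/18785 1 0 E
final 2 0 N

n=0: pose=(2,0,N); sL=12/29, sR=60/173; mL=-702/5017, mR=3816/5017; mL+mR=18/29 → advance +1; mR−mL=4518/5017 → turn +1·90°
n=1: pose=(2,1,W); sL=8/15, sR=24/53; mL=-148/795, mR=784/795; mL+mR=4/5 → advance +1; mR−mL=932/795 → turn +1·90°
n=2: pose=(1,1,S); sL=6/13, sR=15/26; mL=-9/26, mR=27/26; mL+mR=9/13 → advance +1; mR−mL=18/13 → turn +1·90°
n=3: pose=(1,0,E); sL=24/65, sR=120/289; mL=-4332/18785, mR=14736/18785; mL+mR=36/65 → advance +1; mR−mL=19068/18785 → turn +1·90°
n=4: pose=(2,0,N); sL=12/29, sR=60/173; mL=-702/5017, mR=3816/5017; mL+mR=18/29 → advance +1; mR−mL=4518/5017 → turn +1·90°
n=5: pose=(2,1,W); sL=8/15, sR=24/53; mL=-148/795, mR=784/795; mL+mR=4/5 → advance +1; mR−mL=932/795 → turn +1·90°
n=6: pose=(1,1,S); sL=6/13, sR=15/26; mL=-9/26, mR=27/26; mL+mR=9/13 → advance +1; mR−mL=18/13 → turn +1·90°
n=7: pose=(1,0,E); sL=24/65, sR=120/289; mL=-4332/18785, mR=14736/18785; mL+mR=36/65 → advance +1; mR−mL=19068/18785 → turn +1·90°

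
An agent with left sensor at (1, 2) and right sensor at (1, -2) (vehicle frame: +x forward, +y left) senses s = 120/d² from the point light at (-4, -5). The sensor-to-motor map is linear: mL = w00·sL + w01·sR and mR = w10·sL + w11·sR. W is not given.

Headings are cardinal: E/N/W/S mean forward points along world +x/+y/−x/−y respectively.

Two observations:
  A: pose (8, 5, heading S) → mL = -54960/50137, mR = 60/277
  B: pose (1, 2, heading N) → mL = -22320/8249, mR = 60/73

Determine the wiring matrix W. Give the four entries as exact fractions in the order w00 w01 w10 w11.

obs A: pose=(8,5,S) → sL=120/277, sR=120/181, mL=-54960/50137, mR=60/277
obs B: pose=(1,2,N) → sL=120/73, sR=120/113, mL=-22320/8249, mR=60/73
sensor matrix S = [[120/277, 120/181], [120/73, 120/113]]; det S = -260467200/413580113
solve [mL_A; mL_B] = S·[w00; w01] and [mR_A; mR_B] = S·[w10; w11]:
  w00 = -1, w01 = -1, w10 = 1/2, w11 = 0

-1 -1 1/2 0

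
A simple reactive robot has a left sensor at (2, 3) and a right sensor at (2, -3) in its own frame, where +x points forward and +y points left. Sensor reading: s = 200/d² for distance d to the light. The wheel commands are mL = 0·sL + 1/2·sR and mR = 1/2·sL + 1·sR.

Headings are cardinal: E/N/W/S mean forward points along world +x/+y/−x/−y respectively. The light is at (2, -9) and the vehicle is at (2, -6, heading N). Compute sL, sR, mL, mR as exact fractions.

left sensor world pos  = (-1, -4); dL² = 34
right sensor world pos = (5, -4); dR² = 34
sL = 200/34 = 100/17
sR = 200/34 = 100/17
mL = 0·sL + 1/2·sR = 50/17
mR = 1/2·sL + 1·sR = 150/17

100/17 100/17 50/17 150/17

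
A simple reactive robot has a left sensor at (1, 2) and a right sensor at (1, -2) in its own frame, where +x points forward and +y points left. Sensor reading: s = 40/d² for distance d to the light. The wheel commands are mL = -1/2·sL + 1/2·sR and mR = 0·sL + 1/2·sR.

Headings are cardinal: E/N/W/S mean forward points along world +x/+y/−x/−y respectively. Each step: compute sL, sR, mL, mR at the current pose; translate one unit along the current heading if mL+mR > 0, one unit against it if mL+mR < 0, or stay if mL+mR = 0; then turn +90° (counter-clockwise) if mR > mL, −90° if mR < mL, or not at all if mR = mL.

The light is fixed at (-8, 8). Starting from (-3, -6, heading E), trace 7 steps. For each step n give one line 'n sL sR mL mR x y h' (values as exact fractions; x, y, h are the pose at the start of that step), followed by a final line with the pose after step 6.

0 2/9 10/73 -28/657 5/73 -3 -6 E
1 8/37 40/233 -192/8621 20/233 -2 -6 N
2 4/25 20/73 104/1825 10/73 -2 -5 W
3 8/49 8/41 32/2009 4/41 -3 -5 S
4 2/9 10/73 -28/657 5/73 -3 -6 E
5 8/37 40/233 -192/8621 20/233 -2 -6 N
6 4/25 20/73 104/1825 10/73 -2 -5 W
final -3 -5 S

n=0: pose=(-3,-6,E); sL=2/9, sR=10/73; mL=-28/657, mR=5/73; mL+mR=17/657 → advance +1; mR−mL=1/9 → turn +1·90°
n=1: pose=(-2,-6,N); sL=8/37, sR=40/233; mL=-192/8621, mR=20/233; mL+mR=548/8621 → advance +1; mR−mL=4/37 → turn +1·90°
n=2: pose=(-2,-5,W); sL=4/25, sR=20/73; mL=104/1825, mR=10/73; mL+mR=354/1825 → advance +1; mR−mL=2/25 → turn +1·90°
n=3: pose=(-3,-5,S); sL=8/49, sR=8/41; mL=32/2009, mR=4/41; mL+mR=228/2009 → advance +1; mR−mL=4/49 → turn +1·90°
n=4: pose=(-3,-6,E); sL=2/9, sR=10/73; mL=-28/657, mR=5/73; mL+mR=17/657 → advance +1; mR−mL=1/9 → turn +1·90°
n=5: pose=(-2,-6,N); sL=8/37, sR=40/233; mL=-192/8621, mR=20/233; mL+mR=548/8621 → advance +1; mR−mL=4/37 → turn +1·90°
n=6: pose=(-2,-5,W); sL=4/25, sR=20/73; mL=104/1825, mR=10/73; mL+mR=354/1825 → advance +1; mR−mL=2/25 → turn +1·90°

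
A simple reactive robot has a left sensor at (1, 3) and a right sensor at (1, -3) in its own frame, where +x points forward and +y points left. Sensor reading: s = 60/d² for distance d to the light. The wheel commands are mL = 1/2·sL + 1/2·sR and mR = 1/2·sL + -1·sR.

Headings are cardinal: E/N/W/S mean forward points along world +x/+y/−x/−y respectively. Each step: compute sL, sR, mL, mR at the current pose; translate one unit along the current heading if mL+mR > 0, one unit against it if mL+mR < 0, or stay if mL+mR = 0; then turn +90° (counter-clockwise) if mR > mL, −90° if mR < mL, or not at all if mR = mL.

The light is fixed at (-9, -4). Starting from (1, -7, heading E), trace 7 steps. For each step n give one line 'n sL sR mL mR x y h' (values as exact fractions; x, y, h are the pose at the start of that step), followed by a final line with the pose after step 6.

0 60/121 60/157 8340/18997 -2550/18997 1 -7 E
1 15/53 3/4 219/424 -129/212 2 -7 S
2 12/25 60/101 1356/2525 -894/2525 2 -6 W
3 6/5 6/17 66/85 21/85 1 -6 N
4 12/25 60/137 1572/3425 -678/3425 1 -5 E
5 3/10 15/17 201/340 -249/340 2 -5 S
6 60/109 60/109 60/109 -30/109 2 -4 W
final 1 -4 N

n=0: pose=(1,-7,E); sL=60/121, sR=60/157; mL=8340/18997, mR=-2550/18997; mL+mR=5790/18997 → advance +1; mR−mL=-90/157 → turn -1·90°
n=1: pose=(2,-7,S); sL=15/53, sR=3/4; mL=219/424, mR=-129/212; mL+mR=-39/424 → advance -1; mR−mL=-9/8 → turn -1·90°
n=2: pose=(2,-6,W); sL=12/25, sR=60/101; mL=1356/2525, mR=-894/2525; mL+mR=462/2525 → advance +1; mR−mL=-90/101 → turn -1·90°
n=3: pose=(1,-6,N); sL=6/5, sR=6/17; mL=66/85, mR=21/85; mL+mR=87/85 → advance +1; mR−mL=-9/17 → turn -1·90°
n=4: pose=(1,-5,E); sL=12/25, sR=60/137; mL=1572/3425, mR=-678/3425; mL+mR=894/3425 → advance +1; mR−mL=-90/137 → turn -1·90°
n=5: pose=(2,-5,S); sL=3/10, sR=15/17; mL=201/340, mR=-249/340; mL+mR=-12/85 → advance -1; mR−mL=-45/34 → turn -1·90°
n=6: pose=(2,-4,W); sL=60/109, sR=60/109; mL=60/109, mR=-30/109; mL+mR=30/109 → advance +1; mR−mL=-90/109 → turn -1·90°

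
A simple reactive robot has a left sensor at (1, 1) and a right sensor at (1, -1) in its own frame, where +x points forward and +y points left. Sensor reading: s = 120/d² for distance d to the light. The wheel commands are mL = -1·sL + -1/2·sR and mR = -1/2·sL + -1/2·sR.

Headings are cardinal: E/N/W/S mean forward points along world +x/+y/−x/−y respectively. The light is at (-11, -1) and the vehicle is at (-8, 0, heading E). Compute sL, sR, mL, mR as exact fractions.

left sensor world pos  = (-7, 1); dL² = 20
right sensor world pos = (-7, -1); dR² = 16
sL = 120/20 = 6
sR = 120/16 = 15/2
mL = -1·sL + -1/2·sR = -39/4
mR = -1/2·sL + -1/2·sR = -27/4

6 15/2 -39/4 -27/4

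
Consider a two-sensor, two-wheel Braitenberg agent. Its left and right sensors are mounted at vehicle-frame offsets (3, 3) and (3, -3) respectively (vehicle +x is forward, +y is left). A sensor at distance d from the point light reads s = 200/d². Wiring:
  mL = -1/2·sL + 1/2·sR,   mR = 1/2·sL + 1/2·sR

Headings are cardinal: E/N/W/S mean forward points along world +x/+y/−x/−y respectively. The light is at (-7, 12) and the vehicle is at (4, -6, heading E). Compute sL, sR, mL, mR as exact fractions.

left sensor world pos  = (7, -3); dL² = 421
right sensor world pos = (7, -9); dR² = 637
sL = 200/421 = 200/421
sR = 200/637 = 200/637
mL = -1/2·sL + 1/2·sR = -21600/268177
mR = 1/2·sL + 1/2·sR = 105800/268177

200/421 200/637 -21600/268177 105800/268177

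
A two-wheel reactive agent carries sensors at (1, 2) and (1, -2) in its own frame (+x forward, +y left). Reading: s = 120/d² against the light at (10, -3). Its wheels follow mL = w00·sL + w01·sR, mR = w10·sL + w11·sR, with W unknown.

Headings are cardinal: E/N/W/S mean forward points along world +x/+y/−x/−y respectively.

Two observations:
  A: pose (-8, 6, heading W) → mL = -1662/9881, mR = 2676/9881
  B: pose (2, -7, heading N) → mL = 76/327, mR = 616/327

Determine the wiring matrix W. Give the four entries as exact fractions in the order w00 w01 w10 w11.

obs A: pose=(-8,6,W) → sL=12/41, sR=60/241, mL=-1662/9881, mR=2676/9881
obs B: pose=(2,-7,N) → sL=120/109, sR=8/3, mL=76/327, mR=616/327
sensor matrix S = [[12/41, 60/241], [120/109, 8/3]]; det S = 545408/1077029
solve [mL_A; mL_B] = S·[w00; w01] and [mR_A; mR_B] = S·[w10; w11]:
  w00 = -1, w01 = 1/2, w10 = 1/2, w11 = 1/2

-1 1/2 1/2 1/2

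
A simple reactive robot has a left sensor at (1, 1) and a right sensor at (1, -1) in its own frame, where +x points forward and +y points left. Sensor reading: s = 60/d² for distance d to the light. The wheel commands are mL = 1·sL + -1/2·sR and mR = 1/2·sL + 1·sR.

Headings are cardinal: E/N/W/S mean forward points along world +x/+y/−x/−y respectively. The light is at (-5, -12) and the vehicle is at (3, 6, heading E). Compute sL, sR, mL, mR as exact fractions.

left sensor world pos  = (4, 7); dL² = 442
right sensor world pos = (4, 5); dR² = 370
sL = 60/442 = 30/221
sR = 60/370 = 6/37
mL = 1·sL + -1/2·sR = 447/8177
mR = 1/2·sL + 1·sR = 1881/8177

30/221 6/37 447/8177 1881/8177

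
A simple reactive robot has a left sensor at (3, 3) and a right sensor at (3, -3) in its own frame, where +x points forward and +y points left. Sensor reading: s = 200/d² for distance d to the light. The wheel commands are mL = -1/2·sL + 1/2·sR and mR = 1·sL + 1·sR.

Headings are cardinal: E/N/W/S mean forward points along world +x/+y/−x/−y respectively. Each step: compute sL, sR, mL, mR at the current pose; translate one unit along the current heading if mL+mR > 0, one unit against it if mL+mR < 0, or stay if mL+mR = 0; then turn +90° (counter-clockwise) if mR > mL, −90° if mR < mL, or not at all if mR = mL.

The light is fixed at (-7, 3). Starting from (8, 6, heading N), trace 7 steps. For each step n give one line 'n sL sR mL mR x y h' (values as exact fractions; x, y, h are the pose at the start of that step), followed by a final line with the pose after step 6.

n=0: pose=(8,6,N); sL=10/9, sR=5/9; mL=-5/18, mR=5/3; mL+mR=25/18 → advance +1; mR−mL=35/18 → turn +1·90°
n=1: pose=(8,7,W); sL=40/29, sR=200/193; mL=-960/5597, mR=13520/5597; mL+mR=12560/5597 → advance +1; mR−mL=14480/5597 → turn +1·90°
n=2: pose=(7,7,S); sL=20/29, sR=100/61; mL=840/1769, mR=4120/1769; mL+mR=4960/1769 → advance +1; mR−mL=3280/1769 → turn +1·90°
n=3: pose=(7,6,E); sL=8/13, sR=200/289; mL=144/3757, mR=4912/3757; mL+mR=5056/3757 → advance +1; mR−mL=4768/3757 → turn +1·90°
n=4: pose=(8,6,N); sL=10/9, sR=5/9; mL=-5/18, mR=5/3; mL+mR=25/18 → advance +1; mR−mL=35/18 → turn +1·90°
n=5: pose=(8,7,W); sL=40/29, sR=200/193; mL=-960/5597, mR=13520/5597; mL+mR=12560/5597 → advance +1; mR−mL=14480/5597 → turn +1·90°
n=6: pose=(7,7,S); sL=20/29, sR=100/61; mL=840/1769, mR=4120/1769; mL+mR=4960/1769 → advance +1; mR−mL=3280/1769 → turn +1·90°

0 10/9 5/9 -5/18 5/3 8 6 N
1 40/29 200/193 -960/5597 13520/5597 8 7 W
2 20/29 100/61 840/1769 4120/1769 7 7 S
3 8/13 200/289 144/3757 4912/3757 7 6 E
4 10/9 5/9 -5/18 5/3 8 6 N
5 40/29 200/193 -960/5597 13520/5597 8 7 W
6 20/29 100/61 840/1769 4120/1769 7 7 S
final 7 6 E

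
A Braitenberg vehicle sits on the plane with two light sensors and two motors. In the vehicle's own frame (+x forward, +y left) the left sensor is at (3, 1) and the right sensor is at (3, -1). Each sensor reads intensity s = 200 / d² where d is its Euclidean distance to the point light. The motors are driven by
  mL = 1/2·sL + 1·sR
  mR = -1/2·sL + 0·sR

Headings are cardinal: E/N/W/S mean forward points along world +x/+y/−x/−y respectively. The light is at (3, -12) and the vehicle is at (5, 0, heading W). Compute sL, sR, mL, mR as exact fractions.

100/61 20/17 2070/1037 -50/61

left sensor world pos  = (2, -1); dL² = 122
right sensor world pos = (2, 1); dR² = 170
sL = 200/122 = 100/61
sR = 200/170 = 20/17
mL = 1/2·sL + 1·sR = 2070/1037
mR = -1/2·sL + 0·sR = -50/61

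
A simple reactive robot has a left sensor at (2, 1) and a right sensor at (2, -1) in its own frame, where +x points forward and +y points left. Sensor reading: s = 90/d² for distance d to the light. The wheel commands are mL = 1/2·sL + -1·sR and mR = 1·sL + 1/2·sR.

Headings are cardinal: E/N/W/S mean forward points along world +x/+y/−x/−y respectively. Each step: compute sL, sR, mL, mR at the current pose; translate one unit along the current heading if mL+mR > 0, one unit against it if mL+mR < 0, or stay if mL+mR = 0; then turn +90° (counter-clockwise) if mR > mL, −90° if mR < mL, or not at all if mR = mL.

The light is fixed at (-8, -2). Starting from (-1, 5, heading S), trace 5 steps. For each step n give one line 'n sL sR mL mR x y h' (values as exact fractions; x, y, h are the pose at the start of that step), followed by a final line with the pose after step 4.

0 90/89 90/61 -5265/5429 9495/5429 -1 5 S
1 9/13 45/53 -693/1378 1539/1378 -1 4 E
2 90/113 18/29 -729/3277 3627/3277 0 4 N
3 5/4 9/10 -11/40 17/10 0 5 W
4 90/89 90/61 -5265/5429 9495/5429 -1 5 S
final -1 4 E

n=0: pose=(-1,5,S); sL=90/89, sR=90/61; mL=-5265/5429, mR=9495/5429; mL+mR=4230/5429 → advance +1; mR−mL=14760/5429 → turn +1·90°
n=1: pose=(-1,4,E); sL=9/13, sR=45/53; mL=-693/1378, mR=1539/1378; mL+mR=423/689 → advance +1; mR−mL=1116/689 → turn +1·90°
n=2: pose=(0,4,N); sL=90/113, sR=18/29; mL=-729/3277, mR=3627/3277; mL+mR=2898/3277 → advance +1; mR−mL=4356/3277 → turn +1·90°
n=3: pose=(0,5,W); sL=5/4, sR=9/10; mL=-11/40, mR=17/10; mL+mR=57/40 → advance +1; mR−mL=79/40 → turn +1·90°
n=4: pose=(-1,5,S); sL=90/89, sR=90/61; mL=-5265/5429, mR=9495/5429; mL+mR=4230/5429 → advance +1; mR−mL=14760/5429 → turn +1·90°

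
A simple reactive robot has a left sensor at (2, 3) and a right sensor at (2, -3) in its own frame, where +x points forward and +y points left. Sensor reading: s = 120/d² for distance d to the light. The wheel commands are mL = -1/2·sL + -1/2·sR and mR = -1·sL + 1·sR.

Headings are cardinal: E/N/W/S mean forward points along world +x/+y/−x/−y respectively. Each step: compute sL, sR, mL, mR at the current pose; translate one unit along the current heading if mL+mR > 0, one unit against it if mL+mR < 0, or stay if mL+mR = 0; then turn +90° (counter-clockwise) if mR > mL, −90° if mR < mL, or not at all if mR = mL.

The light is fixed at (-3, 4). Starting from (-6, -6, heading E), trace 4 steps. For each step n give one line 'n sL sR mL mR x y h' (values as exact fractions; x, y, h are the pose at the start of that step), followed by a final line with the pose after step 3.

0 12/5 12/17 -132/85 -144/85 -6 -6 E
1 24/29 120/193 -4056/5597 -1152/5597 -7 -6 S
2 3 30/37 -141/74 -81/37 -7 -5 E
3 24/25 24/37 -744/925 -288/925 -8 -5 S
final -8 -4 E

n=0: pose=(-6,-6,E); sL=12/5, sR=12/17; mL=-132/85, mR=-144/85; mL+mR=-276/85 → advance -1; mR−mL=-12/85 → turn -1·90°
n=1: pose=(-7,-6,S); sL=24/29, sR=120/193; mL=-4056/5597, mR=-1152/5597; mL+mR=-5208/5597 → advance -1; mR−mL=2904/5597 → turn +1·90°
n=2: pose=(-7,-5,E); sL=3, sR=30/37; mL=-141/74, mR=-81/37; mL+mR=-303/74 → advance -1; mR−mL=-21/74 → turn -1·90°
n=3: pose=(-8,-5,S); sL=24/25, sR=24/37; mL=-744/925, mR=-288/925; mL+mR=-1032/925 → advance -1; mR−mL=456/925 → turn +1·90°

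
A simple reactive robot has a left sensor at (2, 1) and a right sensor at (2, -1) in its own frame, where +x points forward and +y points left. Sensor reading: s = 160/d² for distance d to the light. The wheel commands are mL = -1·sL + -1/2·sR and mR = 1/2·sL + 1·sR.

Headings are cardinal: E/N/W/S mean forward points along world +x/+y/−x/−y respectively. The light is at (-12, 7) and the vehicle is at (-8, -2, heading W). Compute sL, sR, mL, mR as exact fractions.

20/13 40/17 -600/221 690/221

left sensor world pos  = (-10, -3); dL² = 104
right sensor world pos = (-10, -1); dR² = 68
sL = 160/104 = 20/13
sR = 160/68 = 40/17
mL = -1·sL + -1/2·sR = -600/221
mR = 1/2·sL + 1·sR = 690/221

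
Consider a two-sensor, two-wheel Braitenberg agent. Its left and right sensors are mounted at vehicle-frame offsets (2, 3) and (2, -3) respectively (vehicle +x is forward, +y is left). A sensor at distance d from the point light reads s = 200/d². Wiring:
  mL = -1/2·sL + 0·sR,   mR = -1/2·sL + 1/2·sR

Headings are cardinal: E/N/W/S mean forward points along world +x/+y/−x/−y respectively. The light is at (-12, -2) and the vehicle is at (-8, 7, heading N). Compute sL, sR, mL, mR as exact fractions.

100/61 20/17 -50/61 -240/1037

left sensor world pos  = (-11, 9); dL² = 122
right sensor world pos = (-5, 9); dR² = 170
sL = 200/122 = 100/61
sR = 200/170 = 20/17
mL = -1/2·sL + 0·sR = -50/61
mR = -1/2·sL + 1/2·sR = -240/1037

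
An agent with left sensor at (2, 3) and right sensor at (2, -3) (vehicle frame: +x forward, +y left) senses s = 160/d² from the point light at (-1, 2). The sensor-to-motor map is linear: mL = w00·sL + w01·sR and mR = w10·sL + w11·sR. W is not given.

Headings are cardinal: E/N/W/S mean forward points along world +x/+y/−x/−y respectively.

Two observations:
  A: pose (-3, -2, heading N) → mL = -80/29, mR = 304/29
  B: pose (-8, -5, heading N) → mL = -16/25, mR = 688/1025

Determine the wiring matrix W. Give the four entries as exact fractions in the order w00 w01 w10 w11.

obs A: pose=(-3,-2,N) → sL=160/29, sR=32, mL=-80/29, mR=304/29
obs B: pose=(-8,-5,N) → sL=32/25, sR=160/41, mL=-16/25, mR=688/1025
sensor matrix S = [[160/29, 32], [32/25, 160/41]]; det S = -577536/29725
solve [mL_A; mL_B] = S·[w00; w01] and [mR_A; mR_B] = S·[w10; w11]:
  w00 = -1/2, w01 = 0, w10 = -1, w11 = 1/2

-1/2 0 -1 1/2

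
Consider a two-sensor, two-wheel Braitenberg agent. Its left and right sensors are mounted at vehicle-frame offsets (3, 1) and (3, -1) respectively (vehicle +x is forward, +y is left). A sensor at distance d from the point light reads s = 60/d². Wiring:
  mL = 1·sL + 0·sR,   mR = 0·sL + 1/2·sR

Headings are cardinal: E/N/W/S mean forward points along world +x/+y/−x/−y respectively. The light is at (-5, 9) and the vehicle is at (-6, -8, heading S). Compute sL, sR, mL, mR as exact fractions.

left sensor world pos  = (-5, -11); dL² = 400
right sensor world pos = (-7, -11); dR² = 404
sL = 60/400 = 3/20
sR = 60/404 = 15/101
mL = 1·sL + 0·sR = 3/20
mR = 0·sL + 1/2·sR = 15/202

3/20 15/101 3/20 15/202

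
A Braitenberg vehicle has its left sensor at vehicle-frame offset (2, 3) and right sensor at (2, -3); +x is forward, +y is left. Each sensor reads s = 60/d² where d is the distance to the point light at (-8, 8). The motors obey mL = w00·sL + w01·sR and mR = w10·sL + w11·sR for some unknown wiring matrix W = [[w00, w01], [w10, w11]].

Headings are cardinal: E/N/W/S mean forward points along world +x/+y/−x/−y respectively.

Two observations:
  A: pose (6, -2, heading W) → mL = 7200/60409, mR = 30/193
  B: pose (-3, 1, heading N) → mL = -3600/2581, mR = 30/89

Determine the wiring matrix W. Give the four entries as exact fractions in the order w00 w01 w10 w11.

-1 1 0 1/2

obs A: pose=(6,-2,W) → sL=60/313, sR=60/193, mL=7200/60409, mR=30/193
obs B: pose=(-3,1,N) → sL=60/29, sR=60/89, mL=-3600/2581, mR=30/89
sensor matrix S = [[60/313, 60/193], [60/29, 60/89]]; det S = -80136000/155915629
solve [mL_A; mL_B] = S·[w00; w01] and [mR_A; mR_B] = S·[w10; w11]:
  w00 = -1, w01 = 1, w10 = 0, w11 = 1/2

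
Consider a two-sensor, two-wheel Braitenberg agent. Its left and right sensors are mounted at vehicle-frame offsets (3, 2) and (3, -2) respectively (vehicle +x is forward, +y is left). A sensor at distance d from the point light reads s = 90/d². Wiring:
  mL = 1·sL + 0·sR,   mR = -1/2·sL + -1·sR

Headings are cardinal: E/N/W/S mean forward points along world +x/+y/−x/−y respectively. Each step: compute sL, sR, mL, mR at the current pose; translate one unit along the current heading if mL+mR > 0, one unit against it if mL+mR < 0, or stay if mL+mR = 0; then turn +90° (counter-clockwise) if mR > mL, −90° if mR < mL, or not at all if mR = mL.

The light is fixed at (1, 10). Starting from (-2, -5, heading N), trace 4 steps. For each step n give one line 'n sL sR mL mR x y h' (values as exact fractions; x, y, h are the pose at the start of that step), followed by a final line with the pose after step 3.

n=0: pose=(-2,-5,N); sL=90/169, sR=18/29; mL=90/169, mR=-4347/4901; mL+mR=-1737/4901 → advance -1; mR−mL=-6957/4901 → turn -1·90°
n=1: pose=(-2,-6,E); sL=45/98, sR=5/18; mL=45/98, mR=-895/1764; mL+mR=-85/1764 → advance -1; mR−mL=-1705/1764 → turn -1·90°
n=2: pose=(-3,-6,S); sL=18/73, sR=90/397; mL=18/73, mR=-10143/28981; mL+mR=-2997/28981 → advance -1; mR−mL=-17289/28981 → turn -1·90°
n=3: pose=(-3,-5,W); sL=45/169, sR=45/109; mL=45/169, mR=-20115/36842; mL+mR=-10305/36842 → advance -1; mR−mL=-29925/36842 → turn -1·90°

0 90/169 18/29 90/169 -4347/4901 -2 -5 N
1 45/98 5/18 45/98 -895/1764 -2 -6 E
2 18/73 90/397 18/73 -10143/28981 -3 -6 S
3 45/169 45/109 45/169 -20115/36842 -3 -5 W
final -2 -5 N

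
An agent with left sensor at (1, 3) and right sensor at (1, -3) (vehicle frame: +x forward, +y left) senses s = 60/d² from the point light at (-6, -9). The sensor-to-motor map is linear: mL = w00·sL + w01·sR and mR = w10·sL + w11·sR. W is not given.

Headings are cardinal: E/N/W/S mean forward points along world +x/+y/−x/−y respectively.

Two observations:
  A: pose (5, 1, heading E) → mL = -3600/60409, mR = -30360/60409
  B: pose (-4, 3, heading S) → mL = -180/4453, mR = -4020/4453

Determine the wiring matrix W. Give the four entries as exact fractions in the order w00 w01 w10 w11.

1/2 -1/2 -1 -1

obs A: pose=(5,1,E) → sL=60/313, sR=60/193, mL=-3600/60409, mR=-30360/60409
obs B: pose=(-4,3,S) → sL=30/73, sR=30/61, mL=-180/4453, mR=-4020/4453
sensor matrix S = [[60/313, 60/193], [30/73, 30/61]]; det S = -9007200/269001277
solve [mL_A; mL_B] = S·[w00; w01] and [mR_A; mR_B] = S·[w10; w11]:
  w00 = 1/2, w01 = -1/2, w10 = -1, w11 = -1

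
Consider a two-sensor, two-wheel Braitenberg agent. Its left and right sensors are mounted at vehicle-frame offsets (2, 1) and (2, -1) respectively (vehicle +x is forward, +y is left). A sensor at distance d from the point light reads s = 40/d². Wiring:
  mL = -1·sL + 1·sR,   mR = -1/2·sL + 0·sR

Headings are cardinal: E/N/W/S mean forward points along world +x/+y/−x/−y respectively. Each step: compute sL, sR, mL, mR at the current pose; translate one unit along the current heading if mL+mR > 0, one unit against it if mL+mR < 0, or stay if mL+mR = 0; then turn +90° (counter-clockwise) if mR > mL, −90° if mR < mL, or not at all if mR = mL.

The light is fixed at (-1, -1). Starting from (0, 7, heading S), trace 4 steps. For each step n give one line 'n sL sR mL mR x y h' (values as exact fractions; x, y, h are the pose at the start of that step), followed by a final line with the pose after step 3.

0 1 10/9 1/9 -1/2 0 7 S
1 8/13 40/101 -288/1313 -4/13 0 8 W
2 20/61 4/13 -16/793 -10/61 1 8 N
3 40/97 8/13 256/1261 -20/97 1 7 E
final 0 7 S

n=0: pose=(0,7,S); sL=1, sR=10/9; mL=1/9, mR=-1/2; mL+mR=-7/18 → advance -1; mR−mL=-11/18 → turn -1·90°
n=1: pose=(0,8,W); sL=8/13, sR=40/101; mL=-288/1313, mR=-4/13; mL+mR=-692/1313 → advance -1; mR−mL=-116/1313 → turn -1·90°
n=2: pose=(1,8,N); sL=20/61, sR=4/13; mL=-16/793, mR=-10/61; mL+mR=-146/793 → advance -1; mR−mL=-114/793 → turn -1·90°
n=3: pose=(1,7,E); sL=40/97, sR=8/13; mL=256/1261, mR=-20/97; mL+mR=-4/1261 → advance -1; mR−mL=-516/1261 → turn -1·90°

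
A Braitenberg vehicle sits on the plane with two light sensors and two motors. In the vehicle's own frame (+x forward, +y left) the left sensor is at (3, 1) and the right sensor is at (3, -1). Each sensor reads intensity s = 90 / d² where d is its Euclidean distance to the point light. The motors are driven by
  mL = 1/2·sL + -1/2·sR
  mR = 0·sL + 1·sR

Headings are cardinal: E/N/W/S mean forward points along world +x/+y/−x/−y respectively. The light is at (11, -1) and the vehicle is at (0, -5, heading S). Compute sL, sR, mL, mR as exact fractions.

90/149 90/193 1980/28757 90/193

left sensor world pos  = (1, -8); dL² = 149
right sensor world pos = (-1, -8); dR² = 193
sL = 90/149 = 90/149
sR = 90/193 = 90/193
mL = 1/2·sL + -1/2·sR = 1980/28757
mR = 0·sL + 1·sR = 90/193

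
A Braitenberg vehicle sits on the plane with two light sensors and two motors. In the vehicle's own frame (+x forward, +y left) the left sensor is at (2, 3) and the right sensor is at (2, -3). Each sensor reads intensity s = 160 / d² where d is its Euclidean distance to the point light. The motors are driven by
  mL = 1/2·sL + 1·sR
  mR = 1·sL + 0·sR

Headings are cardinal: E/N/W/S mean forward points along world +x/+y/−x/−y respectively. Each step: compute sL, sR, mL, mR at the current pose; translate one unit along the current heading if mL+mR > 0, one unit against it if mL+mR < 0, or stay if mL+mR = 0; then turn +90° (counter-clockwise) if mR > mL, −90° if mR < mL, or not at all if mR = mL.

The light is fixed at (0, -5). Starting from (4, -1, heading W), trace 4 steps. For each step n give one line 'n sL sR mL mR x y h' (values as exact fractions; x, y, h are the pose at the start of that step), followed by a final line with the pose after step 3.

0 32 160/53 1008/53 32 4 -1 W
1 4 40 42 4 3 -1 S
2 160 160/37 3120/37 160 3 -2 W
3 80/13 80 1080/13 80/13 2 -2 S
final 2 -3 W

n=0: pose=(4,-1,W); sL=32, sR=160/53; mL=1008/53, mR=32; mL+mR=2704/53 → advance +1; mR−mL=688/53 → turn +1·90°
n=1: pose=(3,-1,S); sL=4, sR=40; mL=42, mR=4; mL+mR=46 → advance +1; mR−mL=-38 → turn -1·90°
n=2: pose=(3,-2,W); sL=160, sR=160/37; mL=3120/37, mR=160; mL+mR=9040/37 → advance +1; mR−mL=2800/37 → turn +1·90°
n=3: pose=(2,-2,S); sL=80/13, sR=80; mL=1080/13, mR=80/13; mL+mR=1160/13 → advance +1; mR−mL=-1000/13 → turn -1·90°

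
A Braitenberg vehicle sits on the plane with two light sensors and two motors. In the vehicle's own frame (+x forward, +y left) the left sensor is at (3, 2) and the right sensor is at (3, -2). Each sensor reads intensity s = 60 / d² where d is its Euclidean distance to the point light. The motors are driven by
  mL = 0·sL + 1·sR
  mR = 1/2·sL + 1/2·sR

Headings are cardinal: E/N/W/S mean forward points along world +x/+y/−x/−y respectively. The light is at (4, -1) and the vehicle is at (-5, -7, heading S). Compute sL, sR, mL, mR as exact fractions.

6/13 30/101 30/101 498/1313

left sensor world pos  = (-3, -10); dL² = 130
right sensor world pos = (-7, -10); dR² = 202
sL = 60/130 = 6/13
sR = 60/202 = 30/101
mL = 0·sL + 1·sR = 30/101
mR = 1/2·sL + 1/2·sR = 498/1313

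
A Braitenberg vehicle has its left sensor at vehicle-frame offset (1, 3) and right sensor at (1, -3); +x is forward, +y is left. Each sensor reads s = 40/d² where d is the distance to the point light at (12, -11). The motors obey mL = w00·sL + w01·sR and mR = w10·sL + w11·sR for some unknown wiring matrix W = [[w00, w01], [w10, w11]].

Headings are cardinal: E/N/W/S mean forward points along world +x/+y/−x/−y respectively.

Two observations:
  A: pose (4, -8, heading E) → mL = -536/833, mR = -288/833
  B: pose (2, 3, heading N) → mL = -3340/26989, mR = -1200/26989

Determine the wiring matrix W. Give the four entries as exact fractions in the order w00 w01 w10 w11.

-1/2 -1/2 1 -1

obs A: pose=(4,-8,E) → sL=8/17, sR=40/49, mL=-536/833, mR=-288/833
obs B: pose=(2,3,N) → sL=20/197, sR=20/137, mL=-3340/26989, mR=-1200/26989
sensor matrix S = [[8/17, 40/49], [20/197, 20/137]]; det S = -318720/22481837
solve [mL_A; mL_B] = S·[w00; w01] and [mR_A; mR_B] = S·[w10; w11]:
  w00 = -1/2, w01 = -1/2, w10 = 1, w11 = -1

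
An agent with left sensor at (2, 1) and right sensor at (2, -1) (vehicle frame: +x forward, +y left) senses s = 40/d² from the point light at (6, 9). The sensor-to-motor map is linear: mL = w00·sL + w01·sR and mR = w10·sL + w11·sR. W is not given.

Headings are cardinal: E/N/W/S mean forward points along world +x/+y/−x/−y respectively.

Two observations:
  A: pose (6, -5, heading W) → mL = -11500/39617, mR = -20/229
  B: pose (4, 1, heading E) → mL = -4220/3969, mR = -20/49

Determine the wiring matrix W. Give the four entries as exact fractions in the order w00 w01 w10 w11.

-1 -1/2 -1/2 0

obs A: pose=(6,-5,W) → sL=40/229, sR=40/173, mL=-11500/39617, mR=-20/229
obs B: pose=(4,1,E) → sL=40/49, sR=40/81, mL=-4220/3969, mR=-20/49
sensor matrix S = [[40/229, 40/173], [40/49, 40/81]]; det S = -16115200/157239873
solve [mL_A; mL_B] = S·[w00; w01] and [mR_A; mR_B] = S·[w10; w11]:
  w00 = -1, w01 = -1/2, w10 = -1/2, w11 = 0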